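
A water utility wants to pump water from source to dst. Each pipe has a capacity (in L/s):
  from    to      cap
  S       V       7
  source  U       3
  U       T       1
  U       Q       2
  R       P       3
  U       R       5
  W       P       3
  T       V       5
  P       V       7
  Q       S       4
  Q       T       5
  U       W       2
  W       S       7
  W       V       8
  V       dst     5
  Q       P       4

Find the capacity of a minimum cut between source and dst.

Max flow = 3 (via 2 augmenting paths).
In the residual at optimum, the set reachable from source is {source}.
Cut edges: source->U (cap 3). Sum = 3.

3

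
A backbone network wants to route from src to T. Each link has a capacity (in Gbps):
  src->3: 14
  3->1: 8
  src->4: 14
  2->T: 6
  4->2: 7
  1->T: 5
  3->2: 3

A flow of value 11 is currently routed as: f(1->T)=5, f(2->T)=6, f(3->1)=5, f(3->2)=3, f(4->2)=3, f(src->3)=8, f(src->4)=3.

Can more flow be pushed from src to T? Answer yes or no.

No

Residual reachable from src: {1, 2, 3, 4, src}; T is not reachable.
Saturated cut: 1->T, 2->T with total capacity 11 = current flow value. Flow is maximum.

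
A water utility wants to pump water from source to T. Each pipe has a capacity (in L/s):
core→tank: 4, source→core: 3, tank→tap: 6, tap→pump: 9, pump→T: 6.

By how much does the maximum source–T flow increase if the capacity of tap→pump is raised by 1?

Original max flow = 3.
Edge tap→pump does not cross the min cut (source side {source}), so extra capacity there cannot help.
New max flow = 3. Increase = 0.

0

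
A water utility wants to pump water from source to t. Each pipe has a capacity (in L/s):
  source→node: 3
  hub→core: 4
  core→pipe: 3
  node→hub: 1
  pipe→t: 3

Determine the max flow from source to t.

Augment source→node→hub→core→pipe→t: bottleneck 1. Total 1.
No augmenting path remains in the residual graph.

1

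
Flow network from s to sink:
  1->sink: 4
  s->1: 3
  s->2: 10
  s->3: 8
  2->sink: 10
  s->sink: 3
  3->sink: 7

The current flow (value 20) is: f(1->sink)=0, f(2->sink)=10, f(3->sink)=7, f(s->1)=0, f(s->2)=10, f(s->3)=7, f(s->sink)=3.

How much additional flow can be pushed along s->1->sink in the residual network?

Residual capacities along the path: s->1: 3, 1->sink: 4.
Minimum is 3.

3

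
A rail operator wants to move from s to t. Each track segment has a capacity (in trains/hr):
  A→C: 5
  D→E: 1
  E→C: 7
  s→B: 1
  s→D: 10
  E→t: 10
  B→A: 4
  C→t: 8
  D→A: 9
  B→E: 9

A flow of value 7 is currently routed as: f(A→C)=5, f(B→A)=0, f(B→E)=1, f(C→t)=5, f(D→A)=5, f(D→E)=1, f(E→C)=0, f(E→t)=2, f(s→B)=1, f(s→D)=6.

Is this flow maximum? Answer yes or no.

Yes

Residual reachable from s: {A, D, s}; t is not reachable.
Saturated cut: s→B, D→E, A→C with total capacity 7 = current flow value. Flow is maximum.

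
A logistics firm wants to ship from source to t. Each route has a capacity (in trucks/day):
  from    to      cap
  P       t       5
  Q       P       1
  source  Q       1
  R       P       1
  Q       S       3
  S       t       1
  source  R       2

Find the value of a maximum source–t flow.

Augment source->Q->S->t: bottleneck 1. Total 1.
Augment source->R->P->t: bottleneck 1. Total 2.
No augmenting path remains in the residual graph.

2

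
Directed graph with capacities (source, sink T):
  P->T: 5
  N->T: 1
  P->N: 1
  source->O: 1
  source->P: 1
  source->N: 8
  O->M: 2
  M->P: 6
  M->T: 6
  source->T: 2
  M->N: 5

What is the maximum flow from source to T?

5

Augment source->T: bottleneck 2. Total 2.
Augment source->P->T: bottleneck 1. Total 3.
Augment source->N->T: bottleneck 1. Total 4.
Augment source->O->M->T: bottleneck 1. Total 5.
No augmenting path remains in the residual graph.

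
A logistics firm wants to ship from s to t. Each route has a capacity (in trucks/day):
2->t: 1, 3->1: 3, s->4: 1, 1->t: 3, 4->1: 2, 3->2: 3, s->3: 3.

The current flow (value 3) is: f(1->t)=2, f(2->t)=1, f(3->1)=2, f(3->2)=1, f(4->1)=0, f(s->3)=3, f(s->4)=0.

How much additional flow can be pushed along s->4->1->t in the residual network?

1

Residual capacities along the path: s->4: 1, 4->1: 2, 1->t: 1.
Minimum is 1.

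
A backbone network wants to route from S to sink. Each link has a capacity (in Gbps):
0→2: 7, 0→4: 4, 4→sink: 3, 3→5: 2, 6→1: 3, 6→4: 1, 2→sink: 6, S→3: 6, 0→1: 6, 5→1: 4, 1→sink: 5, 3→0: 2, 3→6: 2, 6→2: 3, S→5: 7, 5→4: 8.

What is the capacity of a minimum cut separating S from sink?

Max flow = 11 (via 4 augmenting paths).
In the residual at optimum, the set reachable from S is {3, 4, 5, S}.
Cut edges: 3→6 (cap 2), 3→0 (cap 2), 5→1 (cap 4), 4→sink (cap 3). Sum = 11.

11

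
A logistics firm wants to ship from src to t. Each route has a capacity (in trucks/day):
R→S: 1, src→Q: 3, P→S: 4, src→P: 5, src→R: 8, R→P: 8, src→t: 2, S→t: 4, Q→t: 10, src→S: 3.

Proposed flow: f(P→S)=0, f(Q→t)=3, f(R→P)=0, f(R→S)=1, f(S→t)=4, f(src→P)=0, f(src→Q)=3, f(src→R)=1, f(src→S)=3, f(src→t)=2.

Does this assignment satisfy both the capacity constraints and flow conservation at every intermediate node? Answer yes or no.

Yes

Every edge has 0 ≤ f(e) ≤ cap(e).
At each intermediate node, inflow equals outflow.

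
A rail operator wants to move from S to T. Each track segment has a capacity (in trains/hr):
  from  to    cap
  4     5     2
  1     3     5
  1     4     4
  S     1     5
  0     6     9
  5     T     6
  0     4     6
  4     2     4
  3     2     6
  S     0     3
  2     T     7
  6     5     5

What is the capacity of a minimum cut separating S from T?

Max flow = 8 (via 4 augmenting paths).
In the residual at optimum, the set reachable from S is {S}.
Cut edges: S->0 (cap 3), S->1 (cap 5). Sum = 8.

8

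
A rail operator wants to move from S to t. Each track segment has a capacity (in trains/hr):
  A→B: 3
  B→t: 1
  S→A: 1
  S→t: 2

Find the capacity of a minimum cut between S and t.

3

Max flow = 3 (via 2 augmenting paths).
In the residual at optimum, the set reachable from S is {S}.
Cut edges: S→A (cap 1), S→t (cap 2). Sum = 3.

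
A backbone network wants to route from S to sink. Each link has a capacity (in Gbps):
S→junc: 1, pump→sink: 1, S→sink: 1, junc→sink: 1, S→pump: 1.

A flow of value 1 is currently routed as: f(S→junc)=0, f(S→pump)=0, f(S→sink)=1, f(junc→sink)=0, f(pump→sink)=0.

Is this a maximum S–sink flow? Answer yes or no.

Residual path S→pump→sink has bottleneck 1 > 0.
Pushing 1 along it raises the flow to 2, so the given flow is not maximum.

No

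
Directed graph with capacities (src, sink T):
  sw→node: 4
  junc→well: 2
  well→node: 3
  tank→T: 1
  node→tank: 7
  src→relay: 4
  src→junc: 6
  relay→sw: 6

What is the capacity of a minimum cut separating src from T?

Max flow = 1 (via 1 augmenting path).
In the residual at optimum, the set reachable from src is {junc, node, relay, src, sw, tank, well}.
Cut edges: tank→T (cap 1). Sum = 1.

1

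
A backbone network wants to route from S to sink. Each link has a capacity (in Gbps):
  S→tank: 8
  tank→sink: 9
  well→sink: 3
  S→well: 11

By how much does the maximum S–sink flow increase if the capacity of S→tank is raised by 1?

Original max flow = 11.
After raising cap(S→tank), augmenting paths through that edge carry 1 more unit.
New max flow = 12. Increase = 1.

1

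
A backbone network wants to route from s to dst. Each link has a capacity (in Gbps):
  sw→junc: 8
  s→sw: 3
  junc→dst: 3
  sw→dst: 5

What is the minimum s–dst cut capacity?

Max flow = 3 (via 1 augmenting path).
In the residual at optimum, the set reachable from s is {s}.
Cut edges: s→sw (cap 3). Sum = 3.

3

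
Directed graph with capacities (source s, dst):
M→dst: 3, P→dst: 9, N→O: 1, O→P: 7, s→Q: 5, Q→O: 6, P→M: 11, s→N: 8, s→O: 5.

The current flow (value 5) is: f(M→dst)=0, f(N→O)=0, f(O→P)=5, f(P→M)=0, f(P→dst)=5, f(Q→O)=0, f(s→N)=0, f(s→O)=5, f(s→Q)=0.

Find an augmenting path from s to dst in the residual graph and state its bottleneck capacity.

Residual along s→N→O→P→dst: s→N: 8, N→O: 1, O→P: 2, P→dst: 4.
Bottleneck = min = 1.

s→N→O→P→dst, bottleneck 1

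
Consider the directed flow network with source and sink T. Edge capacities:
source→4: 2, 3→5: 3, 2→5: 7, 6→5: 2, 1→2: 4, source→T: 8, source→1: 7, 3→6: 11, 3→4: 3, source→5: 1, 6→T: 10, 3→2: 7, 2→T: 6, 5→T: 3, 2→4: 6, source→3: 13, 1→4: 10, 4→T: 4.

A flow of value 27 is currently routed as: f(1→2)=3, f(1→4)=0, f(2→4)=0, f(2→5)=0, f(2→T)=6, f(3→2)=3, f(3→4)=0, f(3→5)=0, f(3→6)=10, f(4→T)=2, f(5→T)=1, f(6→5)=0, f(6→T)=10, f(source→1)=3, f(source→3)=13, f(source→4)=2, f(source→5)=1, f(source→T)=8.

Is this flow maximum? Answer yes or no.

No

Residual path source→1→4→T has bottleneck 2 > 0.
Pushing 2 along it raises the flow to 29, so the given flow is not maximum.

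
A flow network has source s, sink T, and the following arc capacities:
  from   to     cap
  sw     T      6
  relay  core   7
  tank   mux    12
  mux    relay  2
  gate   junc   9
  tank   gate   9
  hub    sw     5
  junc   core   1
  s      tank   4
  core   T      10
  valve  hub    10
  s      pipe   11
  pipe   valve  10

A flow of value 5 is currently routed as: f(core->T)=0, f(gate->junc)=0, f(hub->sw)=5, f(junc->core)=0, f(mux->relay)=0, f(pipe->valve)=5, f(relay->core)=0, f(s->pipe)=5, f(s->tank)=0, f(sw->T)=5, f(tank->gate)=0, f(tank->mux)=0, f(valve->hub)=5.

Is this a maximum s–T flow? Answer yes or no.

No

Residual path s->tank->mux->relay->core->T has bottleneck 2 > 0.
Pushing 2 along it raises the flow to 7, so the given flow is not maximum.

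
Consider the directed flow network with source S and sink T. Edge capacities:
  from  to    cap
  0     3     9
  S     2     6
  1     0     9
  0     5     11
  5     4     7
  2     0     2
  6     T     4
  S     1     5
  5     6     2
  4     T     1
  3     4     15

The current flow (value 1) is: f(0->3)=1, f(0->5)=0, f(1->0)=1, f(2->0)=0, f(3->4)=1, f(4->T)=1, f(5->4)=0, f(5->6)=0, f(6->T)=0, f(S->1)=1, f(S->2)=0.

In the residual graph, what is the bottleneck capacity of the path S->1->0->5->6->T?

Residual capacities along the path: S->1: 4, 1->0: 8, 0->5: 11, 5->6: 2, 6->T: 4.
Minimum is 2.

2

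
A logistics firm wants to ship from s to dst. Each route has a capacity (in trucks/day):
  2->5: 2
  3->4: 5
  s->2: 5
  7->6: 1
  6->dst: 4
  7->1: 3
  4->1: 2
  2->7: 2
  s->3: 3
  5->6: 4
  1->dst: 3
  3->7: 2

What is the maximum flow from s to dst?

6

Augment s->2->5->6->dst: bottleneck 2. Total 2.
Augment s->2->7->6->dst: bottleneck 1. Total 3.
Augment s->2->7->1->dst: bottleneck 1. Total 4.
Augment s->3->7->1->dst: bottleneck 2. Total 6.
No augmenting path remains in the residual graph.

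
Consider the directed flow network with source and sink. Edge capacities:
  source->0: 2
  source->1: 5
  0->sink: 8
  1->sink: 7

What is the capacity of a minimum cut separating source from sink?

Max flow = 7 (via 2 augmenting paths).
In the residual at optimum, the set reachable from source is {source}.
Cut edges: source->1 (cap 5), source->0 (cap 2). Sum = 7.

7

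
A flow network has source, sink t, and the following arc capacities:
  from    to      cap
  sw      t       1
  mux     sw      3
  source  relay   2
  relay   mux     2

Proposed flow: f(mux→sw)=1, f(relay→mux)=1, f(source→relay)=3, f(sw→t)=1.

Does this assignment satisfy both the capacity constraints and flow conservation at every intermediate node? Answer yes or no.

Capacity violated on source→relay: flow 3 > capacity 2.

No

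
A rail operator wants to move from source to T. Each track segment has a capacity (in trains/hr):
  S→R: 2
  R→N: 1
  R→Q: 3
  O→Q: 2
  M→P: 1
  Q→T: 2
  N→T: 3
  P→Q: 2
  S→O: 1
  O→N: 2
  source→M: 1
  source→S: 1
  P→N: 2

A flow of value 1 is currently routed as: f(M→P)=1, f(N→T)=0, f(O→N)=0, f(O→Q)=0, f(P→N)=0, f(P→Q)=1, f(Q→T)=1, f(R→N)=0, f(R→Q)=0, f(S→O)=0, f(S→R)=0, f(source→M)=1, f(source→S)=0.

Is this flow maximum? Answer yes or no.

No

Residual path source→S→R→N→T has bottleneck 1 > 0.
Pushing 1 along it raises the flow to 2, so the given flow is not maximum.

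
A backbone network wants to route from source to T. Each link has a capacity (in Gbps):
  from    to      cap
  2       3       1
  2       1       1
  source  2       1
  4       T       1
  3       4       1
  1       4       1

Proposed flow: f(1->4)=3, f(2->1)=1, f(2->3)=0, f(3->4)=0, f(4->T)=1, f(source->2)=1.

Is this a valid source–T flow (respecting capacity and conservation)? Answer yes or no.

No

Capacity violated on 1->4: flow 3 > capacity 1.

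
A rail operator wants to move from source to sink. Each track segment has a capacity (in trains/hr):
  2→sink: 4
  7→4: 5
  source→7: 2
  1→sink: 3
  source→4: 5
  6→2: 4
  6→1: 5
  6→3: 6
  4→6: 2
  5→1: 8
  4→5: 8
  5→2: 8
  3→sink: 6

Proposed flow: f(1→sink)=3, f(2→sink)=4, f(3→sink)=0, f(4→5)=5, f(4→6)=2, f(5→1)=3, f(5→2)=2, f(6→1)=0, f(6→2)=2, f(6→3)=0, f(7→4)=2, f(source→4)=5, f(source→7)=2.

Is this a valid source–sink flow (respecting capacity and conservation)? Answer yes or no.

Yes

Every edge has 0 ≤ f(e) ≤ cap(e).
At each intermediate node, inflow equals outflow.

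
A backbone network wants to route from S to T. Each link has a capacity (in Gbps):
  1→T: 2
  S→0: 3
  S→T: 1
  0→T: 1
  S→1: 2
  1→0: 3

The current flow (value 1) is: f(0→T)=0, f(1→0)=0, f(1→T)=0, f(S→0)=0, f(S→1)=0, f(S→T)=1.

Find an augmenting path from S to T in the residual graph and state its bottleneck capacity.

Residual along S→1→T: S→1: 2, 1→T: 2.
Bottleneck = min = 2.

S→1→T, bottleneck 2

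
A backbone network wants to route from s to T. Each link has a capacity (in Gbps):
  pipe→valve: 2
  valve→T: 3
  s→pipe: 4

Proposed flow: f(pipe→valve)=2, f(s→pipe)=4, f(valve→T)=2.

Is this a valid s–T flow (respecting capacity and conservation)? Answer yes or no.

No

Conservation fails at pipe: inflow 4 ≠ outflow 2.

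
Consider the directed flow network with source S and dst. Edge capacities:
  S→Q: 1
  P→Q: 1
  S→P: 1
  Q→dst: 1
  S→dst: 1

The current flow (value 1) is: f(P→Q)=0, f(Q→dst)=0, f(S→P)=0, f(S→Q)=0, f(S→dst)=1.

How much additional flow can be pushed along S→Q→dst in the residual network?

1

Residual capacities along the path: S→Q: 1, Q→dst: 1.
Minimum is 1.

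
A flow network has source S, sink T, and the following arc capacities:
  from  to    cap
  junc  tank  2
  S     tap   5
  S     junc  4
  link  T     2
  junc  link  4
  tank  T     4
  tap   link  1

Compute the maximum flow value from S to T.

Augment S→tap→link→T: bottleneck 1. Total 1.
Augment S→junc→link→T: bottleneck 1. Total 2.
Augment S→junc→tank→T: bottleneck 2. Total 4.
No augmenting path remains in the residual graph.

4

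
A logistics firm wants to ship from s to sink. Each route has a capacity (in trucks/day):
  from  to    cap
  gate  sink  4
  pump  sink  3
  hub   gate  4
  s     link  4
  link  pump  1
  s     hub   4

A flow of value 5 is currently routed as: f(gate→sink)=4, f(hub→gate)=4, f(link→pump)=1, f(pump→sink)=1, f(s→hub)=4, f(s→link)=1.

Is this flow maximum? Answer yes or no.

Yes

Residual reachable from s: {link, s}; sink is not reachable.
Saturated cut: link→pump, s→hub with total capacity 5 = current flow value. Flow is maximum.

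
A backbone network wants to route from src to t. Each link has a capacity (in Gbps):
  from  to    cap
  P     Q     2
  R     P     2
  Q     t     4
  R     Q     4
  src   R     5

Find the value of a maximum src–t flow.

4

Augment src→R→Q→t: bottleneck 4. Total 4.
No augmenting path remains in the residual graph.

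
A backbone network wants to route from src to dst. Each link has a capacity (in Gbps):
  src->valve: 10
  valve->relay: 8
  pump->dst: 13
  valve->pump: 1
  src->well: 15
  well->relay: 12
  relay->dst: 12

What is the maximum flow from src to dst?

13

Augment src->well->relay->dst: bottleneck 12. Total 12.
Augment src->valve->pump->dst: bottleneck 1. Total 13.
No augmenting path remains in the residual graph.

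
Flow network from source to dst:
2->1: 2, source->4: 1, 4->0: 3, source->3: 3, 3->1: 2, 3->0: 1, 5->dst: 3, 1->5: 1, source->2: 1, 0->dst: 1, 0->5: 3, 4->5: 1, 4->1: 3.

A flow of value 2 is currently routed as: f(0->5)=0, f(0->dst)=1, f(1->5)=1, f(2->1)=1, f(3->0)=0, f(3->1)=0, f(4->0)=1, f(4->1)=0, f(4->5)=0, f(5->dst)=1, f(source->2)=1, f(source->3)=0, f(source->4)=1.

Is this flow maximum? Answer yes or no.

Residual path source->3->0->5->dst has bottleneck 1 > 0.
Pushing 1 along it raises the flow to 3, so the given flow is not maximum.

No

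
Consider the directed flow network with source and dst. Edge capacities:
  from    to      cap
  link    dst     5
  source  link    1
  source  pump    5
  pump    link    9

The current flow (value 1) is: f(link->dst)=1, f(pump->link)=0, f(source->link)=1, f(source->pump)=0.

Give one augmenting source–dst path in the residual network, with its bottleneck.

source->pump->link->dst, bottleneck 4

Residual along source->pump->link->dst: source->pump: 5, pump->link: 9, link->dst: 4.
Bottleneck = min = 4.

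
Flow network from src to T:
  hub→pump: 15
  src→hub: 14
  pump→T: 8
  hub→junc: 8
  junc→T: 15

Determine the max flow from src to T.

Augment src→hub→junc→T: bottleneck 8. Total 8.
Augment src→hub→pump→T: bottleneck 6. Total 14.
No augmenting path remains in the residual graph.

14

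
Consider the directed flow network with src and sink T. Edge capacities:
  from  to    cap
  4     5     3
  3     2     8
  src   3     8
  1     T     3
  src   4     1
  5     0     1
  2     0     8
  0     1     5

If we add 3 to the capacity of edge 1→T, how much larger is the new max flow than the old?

Original max flow = 3.
After raising cap(1→T), augmenting paths through that edge carry 2 more units.
New max flow = 5. Increase = 2.

2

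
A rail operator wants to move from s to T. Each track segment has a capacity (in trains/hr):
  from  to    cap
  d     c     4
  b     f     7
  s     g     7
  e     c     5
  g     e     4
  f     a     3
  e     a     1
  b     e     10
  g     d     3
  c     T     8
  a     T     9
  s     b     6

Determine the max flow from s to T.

12

Augment s->b->f->a->T: bottleneck 3. Total 3.
Augment s->b->e->a->T: bottleneck 1. Total 4.
Augment s->b->e->c->T: bottleneck 2. Total 6.
Augment s->g->e->c->T: bottleneck 3. Total 9.
Augment s->g->d->c->T: bottleneck 3. Total 12.
No augmenting path remains in the residual graph.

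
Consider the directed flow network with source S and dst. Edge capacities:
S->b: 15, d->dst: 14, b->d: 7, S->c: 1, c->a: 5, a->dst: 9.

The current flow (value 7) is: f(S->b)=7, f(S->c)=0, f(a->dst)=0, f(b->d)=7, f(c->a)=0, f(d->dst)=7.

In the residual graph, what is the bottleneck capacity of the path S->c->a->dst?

Residual capacities along the path: S->c: 1, c->a: 5, a->dst: 9.
Minimum is 1.

1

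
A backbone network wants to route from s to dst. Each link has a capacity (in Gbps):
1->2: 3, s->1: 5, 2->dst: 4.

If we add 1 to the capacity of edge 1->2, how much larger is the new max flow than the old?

Original max flow = 3.
After raising cap(1->2), augmenting paths through that edge carry 1 more unit.
New max flow = 4. Increase = 1.

1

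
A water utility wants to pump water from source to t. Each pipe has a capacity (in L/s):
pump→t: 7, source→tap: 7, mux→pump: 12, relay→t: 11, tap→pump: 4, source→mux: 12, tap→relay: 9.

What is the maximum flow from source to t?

Augment source→tap→relay→t: bottleneck 7. Total 7.
Augment source→mux→pump→t: bottleneck 7. Total 14.
No augmenting path remains in the residual graph.

14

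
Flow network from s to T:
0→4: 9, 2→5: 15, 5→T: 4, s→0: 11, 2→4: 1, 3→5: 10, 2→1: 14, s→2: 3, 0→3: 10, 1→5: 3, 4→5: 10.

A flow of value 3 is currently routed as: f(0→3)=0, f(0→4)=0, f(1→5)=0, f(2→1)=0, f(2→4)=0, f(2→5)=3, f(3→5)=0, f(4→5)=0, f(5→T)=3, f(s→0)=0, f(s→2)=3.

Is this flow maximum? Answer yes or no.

Residual path s→0→3→5→T has bottleneck 1 > 0.
Pushing 1 along it raises the flow to 4, so the given flow is not maximum.

No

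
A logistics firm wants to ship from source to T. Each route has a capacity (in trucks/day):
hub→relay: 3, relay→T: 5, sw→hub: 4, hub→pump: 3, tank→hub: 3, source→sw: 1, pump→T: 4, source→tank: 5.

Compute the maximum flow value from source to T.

4

Augment source→sw→hub→relay→T: bottleneck 1. Total 1.
Augment source→tank→hub→relay→T: bottleneck 2. Total 3.
Augment source→tank→hub→pump→T: bottleneck 1. Total 4.
No augmenting path remains in the residual graph.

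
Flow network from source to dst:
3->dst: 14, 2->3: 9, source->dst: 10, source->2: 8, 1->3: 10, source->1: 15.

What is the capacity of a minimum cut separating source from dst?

Max flow = 24 (via 3 augmenting paths).
In the residual at optimum, the set reachable from source is {1, 2, 3, source}.
Cut edges: source->dst (cap 10), 3->dst (cap 14). Sum = 24.

24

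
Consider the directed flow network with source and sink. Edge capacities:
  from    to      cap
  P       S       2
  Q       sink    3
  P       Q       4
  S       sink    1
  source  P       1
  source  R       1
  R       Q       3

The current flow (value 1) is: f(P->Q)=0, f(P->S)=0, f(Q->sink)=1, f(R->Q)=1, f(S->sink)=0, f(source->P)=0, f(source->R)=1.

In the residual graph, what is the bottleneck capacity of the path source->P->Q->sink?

Residual capacities along the path: source->P: 1, P->Q: 4, Q->sink: 2.
Minimum is 1.

1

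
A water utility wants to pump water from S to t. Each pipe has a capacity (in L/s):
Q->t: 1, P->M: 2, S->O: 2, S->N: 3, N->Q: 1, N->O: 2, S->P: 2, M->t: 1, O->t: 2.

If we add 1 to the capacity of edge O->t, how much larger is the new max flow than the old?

1

Original max flow = 4.
After raising cap(O->t), augmenting paths through that edge carry 1 more unit.
New max flow = 5. Increase = 1.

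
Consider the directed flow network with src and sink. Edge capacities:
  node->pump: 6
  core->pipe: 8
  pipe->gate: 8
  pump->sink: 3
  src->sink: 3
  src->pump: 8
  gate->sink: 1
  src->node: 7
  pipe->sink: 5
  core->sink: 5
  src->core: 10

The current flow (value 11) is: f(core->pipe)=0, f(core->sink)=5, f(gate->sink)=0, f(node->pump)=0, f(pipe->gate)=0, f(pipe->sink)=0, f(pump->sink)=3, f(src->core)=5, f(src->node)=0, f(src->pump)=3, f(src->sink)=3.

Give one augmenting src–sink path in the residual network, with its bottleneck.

src->core->pipe->sink, bottleneck 5

Residual along src->core->pipe->sink: src->core: 5, core->pipe: 8, pipe->sink: 5.
Bottleneck = min = 5.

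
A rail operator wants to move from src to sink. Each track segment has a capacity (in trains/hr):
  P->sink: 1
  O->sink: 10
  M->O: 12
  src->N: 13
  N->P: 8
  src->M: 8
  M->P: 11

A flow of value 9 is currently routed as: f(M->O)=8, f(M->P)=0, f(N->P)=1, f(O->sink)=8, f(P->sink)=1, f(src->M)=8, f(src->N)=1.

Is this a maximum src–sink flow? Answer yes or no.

Residual reachable from src: {N, P, src}; sink is not reachable.
Saturated cut: src->M, P->sink with total capacity 9 = current flow value. Flow is maximum.

Yes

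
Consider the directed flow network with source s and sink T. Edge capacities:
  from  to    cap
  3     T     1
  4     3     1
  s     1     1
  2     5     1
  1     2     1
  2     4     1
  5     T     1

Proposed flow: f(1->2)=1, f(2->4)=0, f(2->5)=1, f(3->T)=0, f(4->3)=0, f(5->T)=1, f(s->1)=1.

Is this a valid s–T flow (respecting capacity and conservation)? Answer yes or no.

Every edge has 0 ≤ f(e) ≤ cap(e).
At each intermediate node, inflow equals outflow.

Yes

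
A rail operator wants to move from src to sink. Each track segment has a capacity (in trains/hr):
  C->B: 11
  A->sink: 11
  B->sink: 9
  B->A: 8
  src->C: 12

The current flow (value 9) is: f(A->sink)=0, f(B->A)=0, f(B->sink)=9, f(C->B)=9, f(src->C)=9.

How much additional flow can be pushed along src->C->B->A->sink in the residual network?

2

Residual capacities along the path: src->C: 3, C->B: 2, B->A: 8, A->sink: 11.
Minimum is 2.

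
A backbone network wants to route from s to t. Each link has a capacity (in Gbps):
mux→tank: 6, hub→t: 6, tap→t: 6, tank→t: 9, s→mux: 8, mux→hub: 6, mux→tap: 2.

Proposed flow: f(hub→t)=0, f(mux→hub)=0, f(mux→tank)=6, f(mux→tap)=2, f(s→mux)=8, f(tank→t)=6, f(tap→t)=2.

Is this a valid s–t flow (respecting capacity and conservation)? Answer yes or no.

Every edge has 0 ≤ f(e) ≤ cap(e).
At each intermediate node, inflow equals outflow.

Yes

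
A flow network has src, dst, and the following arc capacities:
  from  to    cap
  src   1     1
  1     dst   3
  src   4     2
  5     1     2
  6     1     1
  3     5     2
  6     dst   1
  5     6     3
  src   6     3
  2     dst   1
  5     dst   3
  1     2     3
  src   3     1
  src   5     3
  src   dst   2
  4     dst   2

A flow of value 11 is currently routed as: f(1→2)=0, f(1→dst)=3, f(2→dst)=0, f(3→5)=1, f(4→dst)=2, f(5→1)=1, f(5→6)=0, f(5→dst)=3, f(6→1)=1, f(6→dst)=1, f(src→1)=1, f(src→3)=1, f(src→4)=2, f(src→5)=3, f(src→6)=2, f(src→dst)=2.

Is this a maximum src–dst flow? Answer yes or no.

Residual reachable from src: {6, src}; dst is not reachable.
Saturated cut: src→3, src→5, src→1, src→4, src→dst, 6→1, 6→dst with total capacity 11 = current flow value. Flow is maximum.

Yes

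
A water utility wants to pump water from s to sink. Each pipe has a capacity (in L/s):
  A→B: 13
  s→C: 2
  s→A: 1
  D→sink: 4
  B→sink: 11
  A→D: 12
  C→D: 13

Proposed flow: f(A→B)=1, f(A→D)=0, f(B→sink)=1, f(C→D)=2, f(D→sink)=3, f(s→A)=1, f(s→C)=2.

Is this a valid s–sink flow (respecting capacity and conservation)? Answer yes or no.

No

Conservation fails at D: inflow 2 ≠ outflow 3.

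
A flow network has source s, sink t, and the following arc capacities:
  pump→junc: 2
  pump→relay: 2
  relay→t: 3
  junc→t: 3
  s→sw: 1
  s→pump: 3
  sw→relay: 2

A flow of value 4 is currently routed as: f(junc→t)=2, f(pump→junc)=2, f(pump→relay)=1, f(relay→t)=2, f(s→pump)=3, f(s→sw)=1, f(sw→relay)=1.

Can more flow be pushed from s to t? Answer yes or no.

Residual reachable from s: {s}; t is not reachable.
Saturated cut: s→pump, s→sw with total capacity 4 = current flow value. Flow is maximum.

No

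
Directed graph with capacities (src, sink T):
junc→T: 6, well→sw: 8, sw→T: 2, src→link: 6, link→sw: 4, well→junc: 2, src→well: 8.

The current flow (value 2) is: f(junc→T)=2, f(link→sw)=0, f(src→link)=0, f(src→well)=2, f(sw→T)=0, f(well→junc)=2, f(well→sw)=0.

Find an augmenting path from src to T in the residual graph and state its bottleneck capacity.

Residual along src→well→sw→T: src→well: 6, well→sw: 8, sw→T: 2.
Bottleneck = min = 2.

src→well→sw→T, bottleneck 2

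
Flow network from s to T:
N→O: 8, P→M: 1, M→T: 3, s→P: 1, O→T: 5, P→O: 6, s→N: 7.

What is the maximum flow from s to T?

6

Augment s→N→O→T: bottleneck 5. Total 5.
Augment s→P→M→T: bottleneck 1. Total 6.
No augmenting path remains in the residual graph.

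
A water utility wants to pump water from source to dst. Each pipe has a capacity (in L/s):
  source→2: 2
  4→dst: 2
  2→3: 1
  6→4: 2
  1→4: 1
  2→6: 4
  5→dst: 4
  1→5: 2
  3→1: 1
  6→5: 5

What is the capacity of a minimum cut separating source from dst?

Max flow = 2 (via 1 augmenting path).
In the residual at optimum, the set reachable from source is {source}.
Cut edges: source→2 (cap 2). Sum = 2.

2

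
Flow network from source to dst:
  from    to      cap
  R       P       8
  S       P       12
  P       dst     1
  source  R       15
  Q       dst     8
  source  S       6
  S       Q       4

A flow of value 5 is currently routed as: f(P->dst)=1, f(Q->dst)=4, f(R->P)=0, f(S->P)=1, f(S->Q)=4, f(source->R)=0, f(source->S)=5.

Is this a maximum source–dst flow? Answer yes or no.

Residual reachable from source: {P, R, S, source}; dst is not reachable.
Saturated cut: S->Q, P->dst with total capacity 5 = current flow value. Flow is maximum.

Yes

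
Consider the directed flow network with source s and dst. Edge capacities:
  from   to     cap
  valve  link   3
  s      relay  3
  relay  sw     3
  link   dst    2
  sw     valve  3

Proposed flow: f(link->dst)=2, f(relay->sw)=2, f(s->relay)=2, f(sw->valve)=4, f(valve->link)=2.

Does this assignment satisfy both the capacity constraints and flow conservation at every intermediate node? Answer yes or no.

Capacity violated on sw->valve: flow 4 > capacity 3.

No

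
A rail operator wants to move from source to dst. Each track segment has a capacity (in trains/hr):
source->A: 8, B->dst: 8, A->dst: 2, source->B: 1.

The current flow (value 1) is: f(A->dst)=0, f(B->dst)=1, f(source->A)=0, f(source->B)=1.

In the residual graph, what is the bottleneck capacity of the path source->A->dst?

2

Residual capacities along the path: source->A: 8, A->dst: 2.
Minimum is 2.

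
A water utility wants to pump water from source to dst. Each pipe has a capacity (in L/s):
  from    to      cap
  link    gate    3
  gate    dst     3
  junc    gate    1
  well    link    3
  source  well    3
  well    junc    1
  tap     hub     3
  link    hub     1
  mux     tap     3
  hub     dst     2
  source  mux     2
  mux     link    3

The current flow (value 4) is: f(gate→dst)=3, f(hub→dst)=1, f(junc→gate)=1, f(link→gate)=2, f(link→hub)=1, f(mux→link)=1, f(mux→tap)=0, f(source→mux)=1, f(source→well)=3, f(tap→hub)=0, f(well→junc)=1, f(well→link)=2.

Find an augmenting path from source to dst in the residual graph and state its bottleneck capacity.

Residual along source→mux→tap→hub→dst: source→mux: 1, mux→tap: 3, tap→hub: 3, hub→dst: 1.
Bottleneck = min = 1.

source→mux→tap→hub→dst, bottleneck 1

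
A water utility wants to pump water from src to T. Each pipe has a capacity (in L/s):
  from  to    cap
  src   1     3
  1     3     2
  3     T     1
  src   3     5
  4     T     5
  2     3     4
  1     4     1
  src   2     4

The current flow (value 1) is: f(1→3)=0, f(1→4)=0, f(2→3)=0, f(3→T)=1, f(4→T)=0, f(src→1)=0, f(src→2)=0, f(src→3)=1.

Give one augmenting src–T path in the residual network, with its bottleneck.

Residual along src→1→4→T: src→1: 3, 1→4: 1, 4→T: 5.
Bottleneck = min = 1.

src→1→4→T, bottleneck 1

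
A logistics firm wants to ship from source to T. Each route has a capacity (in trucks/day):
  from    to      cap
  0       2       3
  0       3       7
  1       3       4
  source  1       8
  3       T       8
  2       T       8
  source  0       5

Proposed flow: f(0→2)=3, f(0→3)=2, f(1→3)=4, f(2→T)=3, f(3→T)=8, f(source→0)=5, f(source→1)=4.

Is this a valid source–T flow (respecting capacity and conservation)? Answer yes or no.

Conservation fails at 3: inflow 6 ≠ outflow 8.

No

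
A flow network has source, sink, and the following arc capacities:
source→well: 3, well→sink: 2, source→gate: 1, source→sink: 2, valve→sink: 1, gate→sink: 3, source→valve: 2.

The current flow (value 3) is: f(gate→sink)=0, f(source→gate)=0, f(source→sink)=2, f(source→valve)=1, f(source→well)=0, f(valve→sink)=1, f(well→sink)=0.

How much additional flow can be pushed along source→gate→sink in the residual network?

1

Residual capacities along the path: source→gate: 1, gate→sink: 3.
Minimum is 1.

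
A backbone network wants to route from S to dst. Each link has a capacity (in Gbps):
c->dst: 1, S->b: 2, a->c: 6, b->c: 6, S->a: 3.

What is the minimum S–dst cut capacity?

Max flow = 1 (via 1 augmenting path).
In the residual at optimum, the set reachable from S is {S, a, b, c}.
Cut edges: c->dst (cap 1). Sum = 1.

1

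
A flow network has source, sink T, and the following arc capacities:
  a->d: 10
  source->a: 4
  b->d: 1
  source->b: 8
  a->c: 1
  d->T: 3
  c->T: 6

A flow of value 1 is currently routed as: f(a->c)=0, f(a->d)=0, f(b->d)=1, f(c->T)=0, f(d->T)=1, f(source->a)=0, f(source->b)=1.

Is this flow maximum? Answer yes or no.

Residual path source->a->d->T has bottleneck 2 > 0.
Pushing 2 along it raises the flow to 3, so the given flow is not maximum.

No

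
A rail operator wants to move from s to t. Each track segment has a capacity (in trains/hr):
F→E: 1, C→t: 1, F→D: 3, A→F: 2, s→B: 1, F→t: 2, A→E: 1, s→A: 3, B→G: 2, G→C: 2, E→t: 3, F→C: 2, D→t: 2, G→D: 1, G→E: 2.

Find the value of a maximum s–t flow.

4

Augment s→A→F→t: bottleneck 2. Total 2.
Augment s→A→E→t: bottleneck 1. Total 3.
Augment s→B→G→D→t: bottleneck 1. Total 4.
No augmenting path remains in the residual graph.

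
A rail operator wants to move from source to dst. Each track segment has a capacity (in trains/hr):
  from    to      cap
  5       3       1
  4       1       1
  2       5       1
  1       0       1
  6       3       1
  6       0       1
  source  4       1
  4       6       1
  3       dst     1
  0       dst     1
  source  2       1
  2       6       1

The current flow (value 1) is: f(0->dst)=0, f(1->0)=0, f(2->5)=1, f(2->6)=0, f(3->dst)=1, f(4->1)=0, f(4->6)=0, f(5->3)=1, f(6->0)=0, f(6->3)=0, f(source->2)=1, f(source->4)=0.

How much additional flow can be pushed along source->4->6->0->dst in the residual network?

Residual capacities along the path: source->4: 1, 4->6: 1, 6->0: 1, 0->dst: 1.
Minimum is 1.

1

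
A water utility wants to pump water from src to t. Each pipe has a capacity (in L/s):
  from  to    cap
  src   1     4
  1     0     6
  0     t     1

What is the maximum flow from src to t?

1

Augment src→1→0→t: bottleneck 1. Total 1.
No augmenting path remains in the residual graph.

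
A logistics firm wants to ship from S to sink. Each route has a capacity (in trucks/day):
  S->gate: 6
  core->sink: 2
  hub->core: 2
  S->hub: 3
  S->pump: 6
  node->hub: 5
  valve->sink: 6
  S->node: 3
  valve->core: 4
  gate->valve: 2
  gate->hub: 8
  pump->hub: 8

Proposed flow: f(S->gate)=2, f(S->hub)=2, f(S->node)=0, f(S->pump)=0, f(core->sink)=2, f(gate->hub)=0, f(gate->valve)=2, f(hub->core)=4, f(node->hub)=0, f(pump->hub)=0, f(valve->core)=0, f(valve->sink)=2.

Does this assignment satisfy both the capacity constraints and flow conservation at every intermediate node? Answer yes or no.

No

Capacity violated on hub->core: flow 4 > capacity 2.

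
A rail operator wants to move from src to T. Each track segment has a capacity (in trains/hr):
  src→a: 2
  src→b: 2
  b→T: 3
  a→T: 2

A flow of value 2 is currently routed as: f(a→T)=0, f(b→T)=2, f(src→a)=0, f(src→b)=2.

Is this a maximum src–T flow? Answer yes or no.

Residual path src→a→T has bottleneck 2 > 0.
Pushing 2 along it raises the flow to 4, so the given flow is not maximum.

No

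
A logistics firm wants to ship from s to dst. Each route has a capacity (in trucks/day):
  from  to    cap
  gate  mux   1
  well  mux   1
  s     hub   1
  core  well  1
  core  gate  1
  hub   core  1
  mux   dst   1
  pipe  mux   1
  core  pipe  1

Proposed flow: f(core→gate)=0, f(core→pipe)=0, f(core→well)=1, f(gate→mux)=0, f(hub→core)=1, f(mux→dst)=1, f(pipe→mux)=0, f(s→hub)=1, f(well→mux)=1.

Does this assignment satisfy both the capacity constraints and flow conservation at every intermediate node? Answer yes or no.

Every edge has 0 ≤ f(e) ≤ cap(e).
At each intermediate node, inflow equals outflow.

Yes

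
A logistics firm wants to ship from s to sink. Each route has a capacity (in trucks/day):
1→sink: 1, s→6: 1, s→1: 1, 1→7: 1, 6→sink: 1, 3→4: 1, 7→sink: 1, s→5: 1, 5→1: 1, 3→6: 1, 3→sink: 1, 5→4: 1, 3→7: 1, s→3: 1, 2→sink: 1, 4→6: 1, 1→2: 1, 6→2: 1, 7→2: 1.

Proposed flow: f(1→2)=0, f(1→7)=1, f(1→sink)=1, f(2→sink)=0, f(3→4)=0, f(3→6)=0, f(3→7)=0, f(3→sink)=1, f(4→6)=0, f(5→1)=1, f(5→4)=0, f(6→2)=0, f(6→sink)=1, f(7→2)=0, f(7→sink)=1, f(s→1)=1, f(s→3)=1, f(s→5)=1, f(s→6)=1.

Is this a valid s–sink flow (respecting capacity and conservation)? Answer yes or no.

Yes

Every edge has 0 ≤ f(e) ≤ cap(e).
At each intermediate node, inflow equals outflow.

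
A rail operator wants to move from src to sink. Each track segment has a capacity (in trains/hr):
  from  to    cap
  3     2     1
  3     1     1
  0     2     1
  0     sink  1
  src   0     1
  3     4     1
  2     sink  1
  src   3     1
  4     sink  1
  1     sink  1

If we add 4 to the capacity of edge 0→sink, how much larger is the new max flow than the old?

Original max flow = 2.
Edge 0→sink does not cross the min cut (source side {src}), so extra capacity there cannot help.
New max flow = 2. Increase = 0.

0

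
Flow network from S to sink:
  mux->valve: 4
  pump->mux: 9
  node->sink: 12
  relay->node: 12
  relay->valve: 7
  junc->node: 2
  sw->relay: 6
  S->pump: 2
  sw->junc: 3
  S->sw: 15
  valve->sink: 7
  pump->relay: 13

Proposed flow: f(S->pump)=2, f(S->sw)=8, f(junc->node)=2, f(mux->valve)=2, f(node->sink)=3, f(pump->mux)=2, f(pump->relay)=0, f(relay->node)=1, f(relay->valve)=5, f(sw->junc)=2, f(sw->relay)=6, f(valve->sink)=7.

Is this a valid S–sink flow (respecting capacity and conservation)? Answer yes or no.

Every edge has 0 ≤ f(e) ≤ cap(e).
At each intermediate node, inflow equals outflow.

Yes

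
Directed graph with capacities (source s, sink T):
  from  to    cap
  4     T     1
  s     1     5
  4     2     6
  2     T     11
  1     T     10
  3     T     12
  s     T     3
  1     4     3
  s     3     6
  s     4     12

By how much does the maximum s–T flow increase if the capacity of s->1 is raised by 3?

Original max flow = 21.
After raising cap(s->1), augmenting paths through that edge carry 3 more units.
New max flow = 24. Increase = 3.

3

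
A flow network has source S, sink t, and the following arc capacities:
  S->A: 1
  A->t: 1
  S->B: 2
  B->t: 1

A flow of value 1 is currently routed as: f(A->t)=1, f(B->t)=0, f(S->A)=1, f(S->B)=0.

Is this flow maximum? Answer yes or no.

No

Residual path S->B->t has bottleneck 1 > 0.
Pushing 1 along it raises the flow to 2, so the given flow is not maximum.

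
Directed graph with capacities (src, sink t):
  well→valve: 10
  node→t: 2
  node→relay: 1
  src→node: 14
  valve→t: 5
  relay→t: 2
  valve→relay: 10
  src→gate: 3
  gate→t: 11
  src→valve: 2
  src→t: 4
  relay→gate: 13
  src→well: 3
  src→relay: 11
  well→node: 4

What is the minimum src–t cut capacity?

24

Max flow = 24 (via 7 augmenting paths).
In the residual at optimum, the set reachable from src is {gate, node, relay, src}.
Cut edges: src→well (cap 3), src→valve (cap 2), src→t (cap 4), node→t (cap 2), relay→t (cap 2), gate→t (cap 11). Sum = 24.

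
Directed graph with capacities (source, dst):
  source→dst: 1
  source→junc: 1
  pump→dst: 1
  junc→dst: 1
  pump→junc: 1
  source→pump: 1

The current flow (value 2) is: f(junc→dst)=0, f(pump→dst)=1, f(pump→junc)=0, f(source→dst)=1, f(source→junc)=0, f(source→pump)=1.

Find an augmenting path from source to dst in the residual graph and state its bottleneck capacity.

Residual along source→junc→dst: source→junc: 1, junc→dst: 1.
Bottleneck = min = 1.

source→junc→dst, bottleneck 1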